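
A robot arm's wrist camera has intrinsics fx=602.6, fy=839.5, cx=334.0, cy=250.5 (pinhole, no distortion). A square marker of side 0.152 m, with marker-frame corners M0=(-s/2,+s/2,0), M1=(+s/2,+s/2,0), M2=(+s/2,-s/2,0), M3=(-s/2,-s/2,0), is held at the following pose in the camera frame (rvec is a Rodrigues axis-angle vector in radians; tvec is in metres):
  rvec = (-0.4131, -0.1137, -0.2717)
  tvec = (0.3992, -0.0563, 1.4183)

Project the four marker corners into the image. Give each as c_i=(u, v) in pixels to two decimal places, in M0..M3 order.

Intrinsics K: fx=602.6, fy=839.5, cx=334.0, cy=250.5
Marker side s = 0.152 m; corners in marker frame (Z=0):
  M0 = (-0.0760, +0.0760, 0)
  M1 = (+0.0760, +0.0760, 0)
  M2 = (+0.0760, -0.0760, 0)
  M3 = (-0.0760, -0.0760, 0)
rvec = (-0.4131, -0.1137, -0.2717), |rvec| = θ = 0.50735 rad = 29.069°
Rodrigues: sinθ=0.48586, 1−cosθ=0.12596; R = I + sinθ·[k]× + (1−cosθ)·[k]×²:
    [+0.95755 +0.28318 -0.05396]
    [-0.23721 +0.88036 +0.41072]
    [+0.16381 -0.38049 +0.91016]
t = (0.3992, -0.0563, 1.4183) m
M0: Pc = R·M0+t = (+0.34795, +0.02864, +1.37693); u = 602.6·(+0.34795)/1.37693 + 334.0 = 486.2756, v = 839.5·(+0.02864)/1.37693 + 250.5 = 267.9587
M1: Pc = R·M1+t = (+0.49350, -0.00742, +1.40183); u = 602.6·(+0.49350)/1.40183 + 334.0 = 546.1368, v = 839.5·(-0.00742)/1.40183 + 250.5 = 246.0564
M2: Pc = R·M2+t = (+0.45045, -0.14124, +1.45967); u = 602.6·(+0.45045)/1.45967 + 334.0 = 519.9619, v = 839.5·(-0.14124)/1.45967 + 250.5 = 169.2711
M3: Pc = R·M3+t = (+0.30490, -0.10518, +1.43477); u = 602.6·(+0.30490)/1.43477 + 334.0 = 462.0595, v = 839.5·(-0.10518)/1.43477 + 250.5 = 188.9580

c0=(486.28, 267.96) c1=(546.14, 246.06) c2=(519.96, 169.27) c3=(462.06, 188.96)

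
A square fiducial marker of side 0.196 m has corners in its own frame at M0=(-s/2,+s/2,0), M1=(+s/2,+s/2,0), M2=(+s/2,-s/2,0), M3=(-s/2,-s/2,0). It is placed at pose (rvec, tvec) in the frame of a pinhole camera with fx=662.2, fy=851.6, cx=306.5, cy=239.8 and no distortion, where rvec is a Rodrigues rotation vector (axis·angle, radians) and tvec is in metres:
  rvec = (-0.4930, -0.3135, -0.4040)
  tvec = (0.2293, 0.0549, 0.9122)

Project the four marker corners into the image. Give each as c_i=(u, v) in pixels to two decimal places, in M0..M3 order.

c0=(454.73, 405.69) c1=(567.08, 337.66) c2=(488.38, 194.04) c3=(379.01, 244.53)

Intrinsics K: fx=662.2, fy=851.6, cx=306.5, cy=239.8
Marker side s = 0.196 m; corners in marker frame (Z=0):
  M0 = (-0.0980, +0.0980, 0)
  M1 = (+0.0980, +0.0980, 0)
  M2 = (+0.0980, -0.0980, 0)
  M3 = (-0.0980, -0.0980, 0)
rvec = (-0.4930, -0.3135, -0.4040), |rvec| = θ = 0.71031 rad = 40.698°
Rodrigues: sinθ=0.65207, 1−cosθ=0.24184; R = I + sinθ·[k]× + (1−cosθ)·[k]×²:
    [+0.87466 +0.44496 -0.19233]
    [-0.29679 +0.80527 +0.51329]
    [+0.38326 -0.39187 +0.83639]
t = (0.2293, 0.0549, 0.9122) m
M0: Pc = R·M0+t = (+0.18719, +0.16290, +0.83624); u = 662.2·(+0.18719)/0.83624 + 306.5 = 454.7317, v = 851.6·(+0.16290)/0.83624 + 239.8 = 405.6943
M1: Pc = R·M1+t = (+0.35862, +0.10473, +0.91136); u = 662.2·(+0.35862)/0.91136 + 306.5 = 567.0780, v = 851.6·(+0.10473)/0.91136 + 239.8 = 337.6634
M2: Pc = R·M2+t = (+0.27141, -0.05310, +0.98816); u = 662.2·(+0.27141)/0.98816 + 306.5 = 488.3811, v = 851.6·(-0.05310)/0.98816 + 239.8 = 194.0370
M3: Pc = R·M3+t = (+0.09998, +0.00507, +0.91304); u = 662.2·(+0.09998)/0.91304 + 306.5 = 379.0107, v = 851.6·(+0.00507)/0.91304 + 239.8 = 244.5283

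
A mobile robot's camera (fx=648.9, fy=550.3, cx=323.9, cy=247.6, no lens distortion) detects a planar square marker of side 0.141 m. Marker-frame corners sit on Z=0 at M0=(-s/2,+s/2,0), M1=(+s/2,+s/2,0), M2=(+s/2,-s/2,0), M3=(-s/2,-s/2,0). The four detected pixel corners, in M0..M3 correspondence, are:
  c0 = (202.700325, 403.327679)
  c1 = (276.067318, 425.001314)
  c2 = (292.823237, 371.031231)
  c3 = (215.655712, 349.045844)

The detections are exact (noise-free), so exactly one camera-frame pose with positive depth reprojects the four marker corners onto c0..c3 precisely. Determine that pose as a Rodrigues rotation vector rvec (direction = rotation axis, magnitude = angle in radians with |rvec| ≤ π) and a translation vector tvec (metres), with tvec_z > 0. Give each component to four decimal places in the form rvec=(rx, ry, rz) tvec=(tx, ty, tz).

rvec=(0.3796, 0.1668, 0.2729) tvec=(-0.1361, 0.2901, 1.1396)

Intrinsics K: fx=648.9, fy=550.3, cx=323.9, cy=247.6
Marker side s = 0.141 m; corners in marker frame (Z=0):
  M0 = (-0.0705, +0.0705, 0)
  M1 = (+0.0705, +0.0705, 0)
  M2 = (+0.0705, -0.0705, 0)
  M3 = (-0.0705, -0.0705, 0)
Detected image corners:
  c0 = (202.700325, 403.327679) px
  c1 = (276.067318, 425.001314) px
  c2 = (292.823237, 371.031231) px
  c3 = (215.655712, 349.045844) px
Planar DLT: solve 8×8 A·h = b for H (H[2,2]=1):
  H  [+509.80812 -21.55557 +246.37948]
  H  [+117.65293 +515.17495 +387.67482]
  H  [-0.09594 +0.33918 +1.00000]
B = K⁻¹H; ‖b₁‖=0.877511, ‖b₂‖=0.877511; λ = 2/(‖b₁‖+‖b₂‖) = 1.139587, sign → tz>0 ⇒ λ=+1.139587
r₁ = λ·B[:,0] = (+0.94989,+0.29284,-0.10934); r₂ = λ·B[:,1] = (-0.23079,+0.89294,+0.38652)
r₃ = r₁×r₂ = (+0.21082,-0.34192,+0.91578); SVD([r₁ r₂ r₃]) → R = UVᵀ:
  R  [+0.94989 -0.23079 +0.21082]
  R  [+0.29284 +0.89294 -0.34192]
  R  [-0.10934 +0.38652 +0.91578]
t = (-0.13614, +0.29007, +1.13959) m
tr R = 2.758607; θ = arccos((tr R − 1)/2) = 0.496399 rad = 28.442°
axis k = ((R−Rᵀ)₃₂, (R−Rᵀ)₁₃, (R−Rᵀ)₂₁) / (2 sinθ) = (+0.764746, +0.336110, +0.549722)
rvec = θ·k = (+0.379619, +0.166845, +0.272881)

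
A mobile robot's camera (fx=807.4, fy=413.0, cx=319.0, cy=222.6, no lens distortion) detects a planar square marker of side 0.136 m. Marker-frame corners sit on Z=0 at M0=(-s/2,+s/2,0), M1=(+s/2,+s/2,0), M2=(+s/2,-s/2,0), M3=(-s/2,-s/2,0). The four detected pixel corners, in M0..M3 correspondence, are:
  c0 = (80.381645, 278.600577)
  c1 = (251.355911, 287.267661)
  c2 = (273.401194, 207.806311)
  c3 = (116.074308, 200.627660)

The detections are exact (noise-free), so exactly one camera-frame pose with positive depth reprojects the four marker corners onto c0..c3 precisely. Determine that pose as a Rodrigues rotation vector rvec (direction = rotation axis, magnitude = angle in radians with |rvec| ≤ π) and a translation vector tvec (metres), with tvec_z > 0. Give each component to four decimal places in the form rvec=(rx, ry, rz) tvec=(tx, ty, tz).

Intrinsics K: fx=807.4, fy=413.0, cx=319.0, cy=222.6
Marker side s = 0.136 m; corners in marker frame (Z=0):
  M0 = (-0.0680, +0.0680, 0)
  M1 = (+0.0680, +0.0680, 0)
  M2 = (+0.0680, -0.0680, 0)
  M3 = (-0.0680, -0.0680, 0)
Detected image corners:
  c0 = (80.381645, 278.600577) px
  c1 = (251.355911, 287.267661) px
  c2 = (273.401194, 207.806311) px
  c3 = (116.074308, 200.627660) px
Planar DLT: solve 8×8 A·h = b for H (H[2,2]=1):
  H  [+1191.12679 -325.16944 +180.49141]
  H  [+39.47399 +426.60937 +241.88307]
  H  [-0.07616 -0.62471 +1.00000]
B = K⁻¹H; ‖b₁‖=1.513456, ‖b₂‖=1.513456; λ = 2/(‖b₁‖+‖b₂‖) = 0.660739, sign → tz>0 ⇒ λ=+0.660739
r₁ = λ·B[:,0] = (+0.99464,+0.09027,-0.05032); r₂ = λ·B[:,1] = (-0.10302,+0.90499,-0.41277)
r₃ = r₁×r₂ = (+0.00828,+0.41575,+0.90944); SVD([r₁ r₂ r₃]) → R = UVᵀ:
  R  [+0.99464 -0.10302 +0.00828]
  R  [+0.09027 +0.90499 +0.41575]
  R  [-0.05032 -0.41277 +0.90944]
t = (-0.11335, +0.03085, +0.66074) m
tr R = 2.809078; θ = arccos((tr R − 1)/2) = 0.440499 rad = 25.239°
axis k = ((R−Rᵀ)₃₂, (R−Rᵀ)₁₃, (R−Rᵀ)₂₁) / (2 sinθ) = (-0.971547, +0.068712, +0.226662)
rvec = θ·k = (-0.427966, +0.030267, +0.099845)

rvec=(-0.4280, 0.0303, 0.0998) tvec=(-0.1133, 0.0309, 0.6607)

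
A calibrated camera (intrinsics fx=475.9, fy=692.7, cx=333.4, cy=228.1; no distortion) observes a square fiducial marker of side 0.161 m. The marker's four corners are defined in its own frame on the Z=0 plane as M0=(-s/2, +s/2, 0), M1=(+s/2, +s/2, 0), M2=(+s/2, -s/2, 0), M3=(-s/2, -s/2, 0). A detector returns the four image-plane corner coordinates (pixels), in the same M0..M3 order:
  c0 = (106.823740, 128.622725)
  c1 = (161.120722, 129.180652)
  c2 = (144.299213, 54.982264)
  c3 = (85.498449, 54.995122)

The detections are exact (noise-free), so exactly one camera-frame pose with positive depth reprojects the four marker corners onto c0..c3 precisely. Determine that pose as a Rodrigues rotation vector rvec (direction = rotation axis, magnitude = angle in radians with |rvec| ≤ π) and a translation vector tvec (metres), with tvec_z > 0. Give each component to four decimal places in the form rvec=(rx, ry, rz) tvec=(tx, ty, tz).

Intrinsics K: fx=475.9, fy=692.7, cx=333.4, cy=228.1
Marker side s = 0.161 m; corners in marker frame (Z=0):
  M0 = (-0.0805, +0.0805, 0)
  M1 = (+0.0805, +0.0805, 0)
  M2 = (+0.0805, -0.0805, 0)
  M3 = (-0.0805, -0.0805, 0)
Detected image corners:
  c0 = (106.823740, 128.622725) px
  c1 = (161.120722, 129.180652) px
  c2 = (144.299213, 54.982264) px
  c3 = (85.498449, 54.995122) px
Planar DLT: solve 8×8 A·h = b for H (H[2,2]=1):
  H  [+344.45606 +182.17297 +124.71474]
  H  [-2.81783 +506.10959 +93.46635]
  H  [-0.04985 +0.51150 +1.00000]
B = K⁻¹H; ‖b₁‖=0.760460, ‖b₂‖=0.760460; λ = 2/(‖b₁‖+‖b₂‖) = 1.314994, sign → tz>0 ⇒ λ=+1.314994
r₁ = λ·B[:,0] = (+0.99772,+0.01624,-0.06555); r₂ = λ·B[:,1] = (+0.03216,+0.73929,+0.67262)
r₃ = r₁×r₂ = (+0.05938,-0.67319,+0.73708); SVD([r₁ r₂ r₃]) → R = UVᵀ:
  R  [+0.99772 +0.03216 +0.05938]
  R  [+0.01624 +0.73929 -0.67319]
  R  [-0.06555 +0.67262 +0.73708]
t = (-0.57663, -0.25558, +1.31499) m
tr R = 2.474090; θ = arccos((tr R − 1)/2) = 0.742109 rad = 42.520°
axis k = ((R−Rᵀ)₃₂, (R−Rᵀ)₁₃, (R−Rᵀ)₂₁) / (2 sinθ) = (+0.995649, +0.092432, -0.011782)
rvec = θ·k = (+0.738880, +0.068594, -0.008743)

rvec=(0.7389, 0.0686, -0.0087) tvec=(-0.5766, -0.2556, 1.3150)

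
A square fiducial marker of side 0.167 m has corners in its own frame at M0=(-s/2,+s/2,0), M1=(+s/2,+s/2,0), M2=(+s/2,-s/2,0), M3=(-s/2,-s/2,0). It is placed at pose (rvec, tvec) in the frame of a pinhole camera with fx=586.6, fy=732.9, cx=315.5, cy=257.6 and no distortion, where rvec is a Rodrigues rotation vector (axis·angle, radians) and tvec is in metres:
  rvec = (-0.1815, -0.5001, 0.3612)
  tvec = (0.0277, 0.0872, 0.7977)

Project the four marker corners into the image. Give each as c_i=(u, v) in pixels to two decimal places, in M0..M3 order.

Intrinsics K: fx=586.6, fy=732.9, cx=315.5, cy=257.6
Marker side s = 0.167 m; corners in marker frame (Z=0):
  M0 = (-0.0835, +0.0835, 0)
  M1 = (+0.0835, +0.0835, 0)
  M2 = (+0.0835, -0.0835, 0)
  M3 = (-0.0835, -0.0835, 0)
rvec = (-0.1815, -0.5001, 0.3612), |rvec| = θ = 0.64305 rad = 36.844°
Rodrigues: sinθ=0.59964, 1−cosθ=0.19973; R = I + sinθ·[k]× + (1−cosθ)·[k]×²:
    [+0.81618 -0.29297 -0.49800]
    [+0.38066 +0.92107 +0.08200]
    [+0.43467 -0.25650 +0.86329]
t = (0.0277, 0.0872, 0.7977) m
M0: Pc = R·M0+t = (-0.06491, +0.13232, +0.73999); u = 586.6·(-0.06491)/0.73999 + 315.5 = 264.0410, v = 732.9·(+0.13232)/0.73999 + 257.6 = 388.6573
M1: Pc = R·M1+t = (+0.07139, +0.19589, +0.81258); u = 586.6·(+0.07139)/0.81258 + 315.5 = 367.0350, v = 732.9·(+0.19589)/0.81258 + 257.6 = 434.2860
M2: Pc = R·M2+t = (+0.12031, +0.04208, +0.85541); u = 586.6·(+0.12031)/0.85541 + 315.5 = 398.0060, v = 732.9·(+0.04208)/0.85541 + 257.6 = 293.6493
M3: Pc = R·M3+t = (-0.01599, -0.02149, +0.78282); u = 586.6·(-0.01599)/0.78282 + 315.5 = 303.5195, v = 732.9·(-0.02149)/0.78282 + 257.6 = 237.4762

c0=(264.04, 388.66) c1=(367.03, 434.29) c2=(398.01, 293.65) c3=(303.52, 237.48)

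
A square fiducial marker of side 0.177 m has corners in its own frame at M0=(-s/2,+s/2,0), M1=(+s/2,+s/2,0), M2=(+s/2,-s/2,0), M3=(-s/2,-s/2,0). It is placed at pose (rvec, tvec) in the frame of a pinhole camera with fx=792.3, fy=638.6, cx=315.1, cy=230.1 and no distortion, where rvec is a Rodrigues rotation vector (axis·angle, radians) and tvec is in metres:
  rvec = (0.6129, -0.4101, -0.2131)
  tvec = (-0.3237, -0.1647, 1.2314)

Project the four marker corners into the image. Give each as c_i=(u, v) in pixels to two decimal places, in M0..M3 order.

c0=(65.00, 196.42) c1=(171.49, 170.90) c2=(150.42, 90.77) c3=(33.17, 114.83)

Intrinsics K: fx=792.3, fy=638.6, cx=315.1, cy=230.1
Marker side s = 0.177 m; corners in marker frame (Z=0):
  M0 = (-0.0885, +0.0885, 0)
  M1 = (+0.0885, +0.0885, 0)
  M2 = (+0.0885, -0.0885, 0)
  M3 = (-0.0885, -0.0885, 0)
rvec = (0.6129, -0.4101, -0.2131), |rvec| = θ = 0.76762 rad = 43.981°
Rodrigues: sinθ=0.69442, 1−cosθ=0.28043; R = I + sinθ·[k]× + (1−cosθ)·[k]×²:
    [+0.89835 +0.07316 -0.43316]
    [-0.31240 +0.79961 -0.51287]
    [+0.30884 +0.59605 +0.74118]
t = (-0.3237, -0.1647, 1.2314) m
M0: Pc = R·M0+t = (-0.39673, -0.06629, +1.25682); u = 792.3·(-0.39673)/1.25682 + 315.1 = 65.0014, v = 638.6·(-0.06629)/1.25682 + 230.1 = 196.4190
M1: Pc = R·M1+t = (-0.23772, -0.12158, +1.31148); u = 792.3·(-0.23772)/1.31148 + 315.1 = 171.4860, v = 638.6·(-0.12158)/1.31148 + 230.1 = 170.8979
M2: Pc = R·M2+t = (-0.25067, -0.26311, +1.20598); u = 792.3·(-0.25067)/1.20598 + 315.1 = 150.4155, v = 638.6·(-0.26311)/1.20598 + 230.1 = 90.7745
M3: Pc = R·M3+t = (-0.40968, -0.20782, +1.15132); u = 792.3·(-0.40968)/1.15132 + 315.1 = 33.1728, v = 638.6·(-0.20782)/1.15132 + 230.1 = 114.8301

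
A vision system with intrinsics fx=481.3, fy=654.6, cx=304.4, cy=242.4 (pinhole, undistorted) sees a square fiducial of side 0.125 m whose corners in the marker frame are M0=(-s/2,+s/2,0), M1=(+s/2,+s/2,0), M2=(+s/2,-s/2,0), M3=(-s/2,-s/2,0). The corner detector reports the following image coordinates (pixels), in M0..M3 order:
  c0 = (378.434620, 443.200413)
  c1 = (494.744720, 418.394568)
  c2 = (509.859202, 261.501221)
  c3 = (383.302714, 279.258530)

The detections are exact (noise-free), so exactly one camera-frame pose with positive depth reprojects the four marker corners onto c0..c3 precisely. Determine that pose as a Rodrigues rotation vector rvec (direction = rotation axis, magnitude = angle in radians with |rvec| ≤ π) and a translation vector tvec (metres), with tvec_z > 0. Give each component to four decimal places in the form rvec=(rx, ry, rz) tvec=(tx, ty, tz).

Intrinsics K: fx=481.3, fy=654.6, cx=304.4, cy=242.4
Marker side s = 0.125 m; corners in marker frame (Z=0):
  M0 = (-0.0625, +0.0625, 0)
  M1 = (+0.0625, +0.0625, 0)
  M2 = (+0.0625, -0.0625, 0)
  M3 = (-0.0625, -0.0625, 0)
Detected image corners:
  c0 = (378.434620, 443.200413) px
  c1 = (494.744720, 418.394568) px
  c2 = (509.859202, 261.501221) px
  c3 = (383.302714, 279.258530) px
Planar DLT: solve 8×8 A·h = b for H (H[2,2]=1):
  H  [+1166.55876 +233.21251 +443.05530]
  H  [-15.16922 +1532.07612 +353.86001]
  H  [+0.44593 +0.71172 +1.00000]
B = K⁻¹H; ‖b₁‖=2.195757, ‖b₂‖=2.195757; λ = 2/(‖b₁‖+‖b₂‖) = 0.455424, sign → tz>0 ⇒ λ=+0.455424
r₁ = λ·B[:,0] = (+0.97540,-0.08576,+0.20309); r₂ = λ·B[:,1] = (+0.01567,+0.94588,+0.32413)
r₃ = r₁×r₂ = (-0.21989,-0.31298,+0.92395); SVD([r₁ r₂ r₃]) → R = UVᵀ:
  R  [+0.97540 +0.01567 -0.21989]
  R  [-0.08576 +0.94588 -0.31298]
  R  [+0.20309 +0.32413 +0.92395]
t = (+0.13120, +0.07755, +0.45542) m
tr R = 2.845234; θ = arccos((tr R − 1)/2) = 0.395985 rad = 22.688°
axis k = ((R−Rᵀ)₃₂, (R−Rᵀ)₁₃, (R−Rᵀ)₂₁) / (2 sinθ) = (+0.825879, -0.548303, -0.131484)
rvec = θ·k = (+0.327035, -0.217119, -0.052066)

rvec=(0.3270, -0.2171, -0.0521) tvec=(0.1312, 0.0775, 0.4554)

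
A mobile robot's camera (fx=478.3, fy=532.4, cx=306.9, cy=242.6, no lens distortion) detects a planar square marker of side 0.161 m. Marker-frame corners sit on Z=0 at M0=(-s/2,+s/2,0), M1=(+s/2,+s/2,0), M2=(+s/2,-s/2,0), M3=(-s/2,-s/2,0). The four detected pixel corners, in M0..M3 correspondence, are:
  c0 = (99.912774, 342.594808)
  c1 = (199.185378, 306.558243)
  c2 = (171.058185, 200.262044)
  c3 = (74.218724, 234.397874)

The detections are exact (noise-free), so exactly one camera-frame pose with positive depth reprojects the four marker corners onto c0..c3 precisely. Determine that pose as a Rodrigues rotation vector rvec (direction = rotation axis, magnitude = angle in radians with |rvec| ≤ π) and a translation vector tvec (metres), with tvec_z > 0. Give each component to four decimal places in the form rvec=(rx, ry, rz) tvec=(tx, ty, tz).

rvec=(-0.1341, -0.0210, -0.3156) tvec=(-0.2707, 0.0392, 0.7582)

Intrinsics K: fx=478.3, fy=532.4, cx=306.9, cy=242.6
Marker side s = 0.161 m; corners in marker frame (Z=0):
  M0 = (-0.0805, +0.0805, 0)
  M1 = (+0.0805, +0.0805, 0)
  M2 = (+0.0805, -0.0805, 0)
  M3 = (-0.0805, -0.0805, 0)
Detected image corners:
  c0 = (99.912774, 342.594808) px
  c1 = (199.185378, 306.558243) px
  c2 = (171.058185, 200.262044) px
  c3 = (74.218724, 234.397874) px
Planar DLT: solve 8×8 A·h = b for H (H[2,2]=1):
  H  [+616.39108 +144.16017 +136.12661]
  H  [-203.01331 +620.27081 +270.14578]
  H  [+0.05474 -0.16915 +1.00000]
B = K⁻¹H; ‖b₁‖=1.318910, ‖b₂‖=1.318910; λ = 2/(‖b₁‖+‖b₂‖) = 0.758202, sign → tz>0 ⇒ λ=+0.758202
r₁ = λ·B[:,0] = (+0.95047,-0.30803,+0.04151); r₂ = λ·B[:,1] = (+0.31081,+0.94178,-0.12825)
r₃ = r₁×r₂ = (+0.00041,+0.13480,+0.99087); SVD([r₁ r₂ r₃]) → R = UVᵀ:
  R  [+0.95047 +0.31081 +0.00041]
  R  [-0.30803 +0.94178 +0.13480]
  R  [+0.04151 -0.12825 +0.99087]
t = (-0.27071, +0.03923, +0.75820) m
tr R = 2.883124; θ = arccos((tr R − 1)/2) = 0.343559 rad = 19.684°
axis k = ((R−Rᵀ)₃₂, (R−Rᵀ)₁₃, (R−Rᵀ)₂₁) / (2 sinθ) = (-0.390458, -0.060998, -0.918598)
rvec = θ·k = (-0.134145, -0.020956, -0.315593)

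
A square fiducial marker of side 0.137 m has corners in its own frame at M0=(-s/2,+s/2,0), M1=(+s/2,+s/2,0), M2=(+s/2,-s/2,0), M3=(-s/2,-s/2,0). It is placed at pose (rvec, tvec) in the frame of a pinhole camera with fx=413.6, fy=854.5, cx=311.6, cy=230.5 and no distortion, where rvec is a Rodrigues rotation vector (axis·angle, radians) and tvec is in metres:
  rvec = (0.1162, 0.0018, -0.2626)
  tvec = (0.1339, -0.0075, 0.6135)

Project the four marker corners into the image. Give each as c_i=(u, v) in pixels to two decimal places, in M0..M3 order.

Intrinsics K: fx=413.6, fy=854.5, cx=311.6, cy=230.5
Marker side s = 0.137 m; corners in marker frame (Z=0):
  M0 = (-0.0685, +0.0685, 0)
  M1 = (+0.0685, +0.0685, 0)
  M2 = (+0.0685, -0.0685, 0)
  M3 = (-0.0685, -0.0685, 0)
rvec = (0.1162, 0.0018, -0.2626), |rvec| = θ = 0.28717 rad = 16.453°
Rodrigues: sinθ=0.28324, 1−cosθ=0.04095; R = I + sinθ·[k]× + (1−cosθ)·[k]×²:
    [+0.96576 +0.25911 -0.01338]
    [-0.25890 +0.95905 -0.11484]
    [-0.01693 +0.11437 +0.99329]
t = (0.1339, -0.0075, 0.6135) m
M0: Pc = R·M0+t = (+0.08549, +0.07593, +0.62249); u = 413.6·(+0.08549)/0.62249 + 311.6 = 368.4048, v = 854.5·(+0.07593)/0.62249 + 230.5 = 334.7291
M1: Pc = R·M1+t = (+0.21780, +0.04046, +0.62018); u = 413.6·(+0.21780)/0.62018 + 311.6 = 456.8548, v = 854.5·(+0.04046)/0.62018 + 230.5 = 286.2477
M2: Pc = R·M2+t = (+0.18231, -0.09093, +0.60451); u = 413.6·(+0.18231)/0.60451 + 311.6 = 436.3324, v = 854.5·(-0.09093)/0.60451 + 230.5 = 101.9660
M3: Pc = R·M3+t = (+0.05000, -0.05546, +0.60682); u = 413.6·(+0.05000)/0.60682 + 311.6 = 345.6768, v = 854.5·(-0.05546)/0.60682 + 230.5 = 152.4036

c0=(368.40, 334.73) c1=(456.85, 286.25) c2=(436.33, 101.97) c3=(345.68, 152.40)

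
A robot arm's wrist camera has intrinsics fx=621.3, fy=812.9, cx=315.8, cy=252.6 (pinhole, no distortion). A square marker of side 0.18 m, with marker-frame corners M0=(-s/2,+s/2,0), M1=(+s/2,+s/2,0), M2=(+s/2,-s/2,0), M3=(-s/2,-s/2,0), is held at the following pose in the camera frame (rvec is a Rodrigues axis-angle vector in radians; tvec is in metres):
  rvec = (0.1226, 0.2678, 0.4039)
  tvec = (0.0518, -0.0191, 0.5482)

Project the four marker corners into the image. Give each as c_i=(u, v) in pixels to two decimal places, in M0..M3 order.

Intrinsics K: fx=621.3, fy=812.9, cx=315.8, cy=252.6
Marker side s = 0.18 m; corners in marker frame (Z=0):
  M0 = (-0.0900, +0.0900, 0)
  M1 = (+0.0900, +0.0900, 0)
  M2 = (+0.0900, -0.0900, 0)
  M3 = (-0.0900, -0.0900, 0)
rvec = (0.1226, 0.2678, 0.4039), |rvec| = θ = 0.49988 rad = 28.641°
Rodrigues: sinθ=0.47932, 1−cosθ=0.12236; R = I + sinθ·[k]× + (1−cosθ)·[k]×²:
    [+0.88500 -0.37121 +0.28103]
    [+0.40336 +0.91276 -0.06459]
    [-0.23254 +0.17052 +0.95752]
t = (0.0518, -0.0191, 0.5482) m
M0: Pc = R·M0+t = (-0.06126, +0.02675, +0.58448); u = 621.3·(-0.06126)/0.58448 + 315.8 = 250.6816, v = 812.9·(+0.02675)/0.58448 + 252.6 = 289.7978
M1: Pc = R·M1+t = (+0.09804, +0.09935, +0.54262); u = 621.3·(+0.09804)/0.54262 + 315.8 = 428.0572, v = 812.9·(+0.09935)/0.54262 + 252.6 = 401.4382
M2: Pc = R·M2+t = (+0.16486, -0.06495, +0.51192); u = 621.3·(+0.16486)/0.51192 + 315.8 = 515.8818, v = 812.9·(-0.06495)/0.51192 + 252.6 = 149.4715
M3: Pc = R·M3+t = (+0.00556, -0.13755, +0.55378); u = 621.3·(+0.00556)/0.55378 + 315.8 = 322.0368, v = 812.9·(-0.13755)/0.55378 + 252.6 = 50.6879

c0=(250.68, 289.80) c1=(428.06, 401.44) c2=(515.88, 149.47) c3=(322.04, 50.69)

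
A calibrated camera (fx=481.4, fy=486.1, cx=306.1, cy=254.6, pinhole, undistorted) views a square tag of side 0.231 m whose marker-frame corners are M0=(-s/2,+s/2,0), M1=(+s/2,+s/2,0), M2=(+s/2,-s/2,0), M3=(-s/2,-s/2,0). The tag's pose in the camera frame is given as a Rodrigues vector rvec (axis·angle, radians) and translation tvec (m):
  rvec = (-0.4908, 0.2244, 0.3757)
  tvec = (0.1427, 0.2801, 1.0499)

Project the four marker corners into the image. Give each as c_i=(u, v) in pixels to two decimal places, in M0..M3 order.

c0=(302.10, 414.15) c1=(406.14, 459.84) c2=(439.18, 355.19) c3=(341.96, 319.72)

Intrinsics K: fx=481.4, fy=486.1, cx=306.1, cy=254.6
Marker side s = 0.231 m; corners in marker frame (Z=0):
  M0 = (-0.1155, +0.1155, 0)
  M1 = (+0.1155, +0.1155, 0)
  M2 = (+0.1155, -0.1155, 0)
  M3 = (-0.1155, -0.1155, 0)
rvec = (-0.4908, 0.2244, 0.3757), |rvec| = θ = 0.65756 rad = 37.676°
Rodrigues: sinθ=0.61119, 1−cosθ=0.20852; R = I + sinθ·[k]× + (1−cosθ)·[k]×²:
    [+0.90765 -0.40232 +0.11965]
    [+0.29609 +0.81577 +0.49684]
    [-0.29750 -0.41553 +0.85955]
t = (0.1427, 0.2801, 1.0499) m
M0: Pc = R·M0+t = (-0.00860, +0.34012, +1.03627); u = 481.4·(-0.00860)/1.03627 + 306.1 = 302.1044, v = 486.1·(+0.34012)/1.03627 + 254.6 = 414.1472
M1: Pc = R·M1+t = (+0.20107, +0.40852, +0.96755); u = 481.4·(+0.20107)/0.96755 + 306.1 = 406.1398, v = 486.1·(+0.40852)/0.96755 + 254.6 = 459.8425
M2: Pc = R·M2+t = (+0.29400, +0.22008, +1.06353); u = 481.4·(+0.29400)/1.06353 + 306.1 = 439.1772, v = 486.1·(+0.22008)/1.06353 + 254.6 = 355.1890
M3: Pc = R·M3+t = (+0.08433, +0.15168, +1.13225); u = 481.4·(+0.08433)/1.13225 + 306.1 = 341.9563, v = 486.1·(+0.15168)/1.13225 + 254.6 = 319.7194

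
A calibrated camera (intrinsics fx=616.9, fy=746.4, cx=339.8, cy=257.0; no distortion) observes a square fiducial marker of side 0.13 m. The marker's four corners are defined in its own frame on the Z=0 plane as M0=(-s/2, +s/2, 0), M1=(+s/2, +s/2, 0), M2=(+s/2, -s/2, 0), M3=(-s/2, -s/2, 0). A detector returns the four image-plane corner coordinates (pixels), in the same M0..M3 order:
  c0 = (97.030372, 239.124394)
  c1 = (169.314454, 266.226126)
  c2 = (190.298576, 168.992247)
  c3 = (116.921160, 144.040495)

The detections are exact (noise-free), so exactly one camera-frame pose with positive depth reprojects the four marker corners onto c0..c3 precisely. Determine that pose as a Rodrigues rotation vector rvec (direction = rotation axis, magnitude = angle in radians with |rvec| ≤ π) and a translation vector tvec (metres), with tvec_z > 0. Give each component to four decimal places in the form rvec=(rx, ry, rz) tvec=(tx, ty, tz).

Intrinsics K: fx=616.9, fy=746.4, cx=339.8, cy=257.0
Marker side s = 0.13 m; corners in marker frame (Z=0):
  M0 = (-0.0650, +0.0650, 0)
  M1 = (+0.0650, +0.0650, 0)
  M2 = (+0.0650, -0.0650, 0)
  M3 = (-0.0650, -0.0650, 0)
Detected image corners:
  c0 = (97.030372, 239.124394) px
  c1 = (169.314454, 266.226126) px
  c2 = (190.298576, 168.992247) px
  c3 = (116.921160, 144.040495) px
Planar DLT: solve 8×8 A·h = b for H (H[2,2]=1):
  H  [+533.13322 -148.20203 +142.90253]
  H  [+161.59164 +752.36316 +204.63126]
  H  [-0.18890 +0.06247 +1.00000]
B = K⁻¹H; ‖b₁‖=1.025902, ‖b₂‖=1.025902; λ = 2/(‖b₁‖+‖b₂‖) = 0.974752, sign → tz>0 ⇒ λ=+0.974752
r₁ = λ·B[:,0] = (+0.94381,+0.27443,-0.18413); r₂ = λ·B[:,1] = (-0.26771,+0.96157,+0.06089)
r₃ = r₁×r₂ = (+0.19376,-0.00818,+0.98101); SVD([r₁ r₂ r₃]) → R = UVᵀ:
  R  [+0.94381 -0.26771 +0.19376]
  R  [+0.27443 +0.96157 -0.00818]
  R  [-0.18413 +0.06089 +0.98101]
t = (-0.31111, -0.06839, +0.97475) m
tr R = 2.886402; θ = arccos((tr R − 1)/2) = 0.338659 rad = 19.404°
axis k = ((R−Rᵀ)₃₂, (R−Rᵀ)₁₃, (R−Rᵀ)₂₁) / (2 sinθ) = (+0.103950, +0.568732, +0.815928)
rvec = θ·k = (+0.035204, +0.192606, +0.276321)

rvec=(0.0352, 0.1926, 0.2763) tvec=(-0.3111, -0.0684, 0.9748)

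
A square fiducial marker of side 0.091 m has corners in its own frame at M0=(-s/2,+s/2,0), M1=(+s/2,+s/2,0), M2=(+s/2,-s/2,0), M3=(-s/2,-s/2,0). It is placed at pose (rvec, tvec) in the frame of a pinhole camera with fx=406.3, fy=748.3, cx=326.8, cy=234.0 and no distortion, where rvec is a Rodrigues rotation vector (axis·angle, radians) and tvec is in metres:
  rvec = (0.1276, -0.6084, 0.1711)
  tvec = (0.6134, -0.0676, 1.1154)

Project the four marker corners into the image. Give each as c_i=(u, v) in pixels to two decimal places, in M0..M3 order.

Intrinsics K: fx=406.3, fy=748.3, cx=326.8, cy=234.0
Marker side s = 0.091 m; corners in marker frame (Z=0):
  M0 = (-0.0455, +0.0455, 0)
  M1 = (+0.0455, +0.0455, 0)
  M2 = (+0.0455, -0.0455, 0)
  M3 = (-0.0455, -0.0455, 0)
rvec = (0.1276, -0.6084, 0.1711), |rvec| = θ = 0.64475 rad = 36.942°
Rodrigues: sinθ=0.60100, 1−cosθ=0.20075; R = I + sinθ·[k]× + (1−cosθ)·[k]×²:
    [+0.80711 -0.19698 -0.55657]
    [+0.12200 +0.97800 -0.16921]
    [+0.57766 +0.06867 +0.81339]
t = (0.6134, -0.0676, 1.1154) m
M0: Pc = R·M0+t = (+0.56771, -0.02865, +1.09224); u = 406.3·(+0.56771)/1.09224 + 326.8 = 537.9825, v = 748.3·(-0.02865)/1.09224 + 234.0 = 214.3704
M1: Pc = R·M1+t = (+0.64116, -0.01755, +1.14481); u = 406.3·(+0.64116)/1.14481 + 326.8 = 554.3523, v = 748.3·(-0.01755)/1.14481 + 234.0 = 222.5285
M2: Pc = R·M2+t = (+0.65909, -0.10655, +1.13856); u = 406.3·(+0.65909)/1.13856 + 326.8 = 561.9979, v = 748.3·(-0.10655)/1.13856 + 234.0 = 163.9730
M3: Pc = R·M3+t = (+0.58564, -0.11765, +1.08599); u = 406.3·(+0.58564)/1.08599 + 326.8 = 545.9039, v = 748.3·(-0.11765)/1.08599 + 234.0 = 152.9336

c0=(537.98, 214.37) c1=(554.35, 222.53) c2=(562.00, 163.97) c3=(545.90, 152.93)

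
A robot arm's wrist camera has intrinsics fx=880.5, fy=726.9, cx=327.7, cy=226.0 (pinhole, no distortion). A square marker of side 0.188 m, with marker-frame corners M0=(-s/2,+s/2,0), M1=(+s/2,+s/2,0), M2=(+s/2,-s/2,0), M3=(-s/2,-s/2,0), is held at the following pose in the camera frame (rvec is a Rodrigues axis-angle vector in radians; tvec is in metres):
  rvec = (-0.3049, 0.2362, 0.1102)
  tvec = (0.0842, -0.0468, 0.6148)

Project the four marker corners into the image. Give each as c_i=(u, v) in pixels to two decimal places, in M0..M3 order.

Intrinsics K: fx=880.5, fy=726.9, cx=327.7, cy=226.0
Marker side s = 0.188 m; corners in marker frame (Z=0):
  M0 = (-0.0940, +0.0940, 0)
  M1 = (+0.0940, +0.0940, 0)
  M2 = (+0.0940, -0.0940, 0)
  M3 = (-0.0940, -0.0940, 0)
rvec = (-0.3049, 0.2362, 0.1102), |rvec| = θ = 0.40112 rad = 22.983°
Rodrigues: sinθ=0.39045, 1−cosθ=0.07938; R = I + sinθ·[k]× + (1−cosθ)·[k]×²:
    [+0.96649 -0.14280 +0.21334]
    [+0.07174 +0.94815 +0.30963]
    [-0.24649 -0.28395 +0.92661]
t = (0.0842, -0.0468, 0.6148) m
M0: Pc = R·M0+t = (-0.02007, +0.03558, +0.61128); u = 880.5·(-0.02007)/0.61128 + 327.7 = 298.7870, v = 726.9·(+0.03558)/0.61128 + 226.0 = 268.3125
M1: Pc = R·M1+t = (+0.16163, +0.04907, +0.56494); u = 880.5·(+0.16163)/0.56494 + 327.7 = 579.6077, v = 726.9·(+0.04907)/0.56494 + 226.0 = 289.1370
M2: Pc = R·M2+t = (+0.18847, -0.12918, +0.61832); u = 880.5·(+0.18847)/0.61832 + 327.7 = 596.0884, v = 726.9·(-0.12918)/0.61832 + 226.0 = 74.1329
M3: Pc = R·M3+t = (+0.00677, -0.14267, +0.66466); u = 880.5·(+0.00677)/0.66466 + 327.7 = 336.6728, v = 726.9·(-0.14267)/0.66466 + 226.0 = 69.9711

c0=(298.79, 268.31) c1=(579.61, 289.14) c2=(596.09, 74.13) c3=(336.67, 69.97)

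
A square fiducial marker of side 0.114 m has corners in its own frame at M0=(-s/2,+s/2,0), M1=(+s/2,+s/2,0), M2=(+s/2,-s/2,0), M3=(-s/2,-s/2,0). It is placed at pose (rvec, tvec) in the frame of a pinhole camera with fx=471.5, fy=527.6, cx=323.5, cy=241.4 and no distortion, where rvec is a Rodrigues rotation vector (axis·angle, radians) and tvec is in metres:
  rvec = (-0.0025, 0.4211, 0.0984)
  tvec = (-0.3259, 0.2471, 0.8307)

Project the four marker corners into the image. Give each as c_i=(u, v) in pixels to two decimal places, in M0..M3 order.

Intrinsics K: fx=471.5, fy=527.6, cx=323.5, cy=241.4
Marker side s = 0.114 m; corners in marker frame (Z=0):
  M0 = (-0.0570, +0.0570, 0)
  M1 = (+0.0570, +0.0570, 0)
  M2 = (+0.0570, -0.0570, 0)
  M3 = (-0.0570, -0.0570, 0)
rvec = (-0.0025, 0.4211, 0.0984), |rvec| = θ = 0.43245 rad = 24.778°
Rodrigues: sinθ=0.41910, 1−cosθ=0.09206; R = I + sinθ·[k]× + (1−cosθ)·[k]×²:
    [+0.90794 -0.09588 +0.40798]
    [+0.09484 +0.99523 +0.02282]
    [-0.40822 +0.01797 +0.91271]
t = (-0.3259, 0.2471, 0.8307) m
M0: Pc = R·M0+t = (-0.38312, +0.29842, +0.85499); u = 471.5·(-0.38312)/0.85499 + 323.5 = 112.2233, v = 527.6·(+0.29842)/0.85499 + 241.4 = 425.5506
M1: Pc = R·M1+t = (-0.27961, +0.30923, +0.80846); u = 471.5·(-0.27961)/0.80846 + 323.5 = 160.4272, v = 527.6·(+0.30923)/0.80846 + 241.4 = 443.2068
M2: Pc = R·M2+t = (-0.26868, +0.19578, +0.80641); u = 471.5·(-0.26868)/0.80641 + 323.5 = 166.4037, v = 527.6·(+0.19578)/0.80641 + 241.4 = 369.4897
M3: Pc = R·M3+t = (-0.37219, +0.18497, +0.85294); u = 471.5·(-0.37219)/0.85294 + 323.5 = 117.7579, v = 527.6·(+0.18497)/0.85294 + 241.4 = 355.8131

c0=(112.22, 425.55) c1=(160.43, 443.21) c2=(166.40, 369.49) c3=(117.76, 355.81)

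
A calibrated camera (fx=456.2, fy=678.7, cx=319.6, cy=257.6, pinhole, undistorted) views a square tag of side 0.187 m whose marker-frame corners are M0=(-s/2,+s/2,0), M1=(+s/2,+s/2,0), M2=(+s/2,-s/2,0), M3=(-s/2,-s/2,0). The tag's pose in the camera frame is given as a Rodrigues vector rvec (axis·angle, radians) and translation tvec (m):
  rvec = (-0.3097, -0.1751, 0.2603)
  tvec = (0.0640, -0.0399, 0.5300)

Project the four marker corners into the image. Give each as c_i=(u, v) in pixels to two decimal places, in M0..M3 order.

Intrinsics K: fx=456.2, fy=678.7, cx=319.6, cy=257.6
Marker side s = 0.187 m; corners in marker frame (Z=0):
  M0 = (-0.0935, +0.0935, 0)
  M1 = (+0.0935, +0.0935, 0)
  M2 = (+0.0935, -0.0935, 0)
  M3 = (-0.0935, -0.0935, 0)
rvec = (-0.3097, -0.1751, 0.2603), |rvec| = θ = 0.44083 rad = 25.258°
Rodrigues: sinθ=0.42669, 1−cosθ=0.09560; R = I + sinθ·[k]× + (1−cosθ)·[k]×²:
    [+0.95158 -0.22527 -0.20914]
    [+0.27863 +0.91948 +0.27734]
    [+0.12982 -0.32219 +0.93773]
t = (0.0640, -0.0399, 0.5300) m
M0: Pc = R·M0+t = (-0.04604, +0.02002, +0.48774); u = 456.2·(-0.04604)/0.48774 + 319.6 = 276.5406, v = 678.7·(+0.02002)/0.48774 + 257.6 = 285.4581
M1: Pc = R·M1+t = (+0.13191, +0.07212, +0.51201); u = 456.2·(+0.13191)/0.51201 + 319.6 = 437.1307, v = 678.7·(+0.07212)/0.51201 + 257.6 = 353.2031
M2: Pc = R·M2+t = (+0.17404, -0.09982, +0.57226); u = 456.2·(+0.17404)/0.57226 + 319.6 = 458.3391, v = 678.7·(-0.09982)/0.57226 + 257.6 = 139.2145
M3: Pc = R·M3+t = (-0.00391, -0.15192, +0.54799); u = 456.2·(-0.00391)/0.54799 + 319.6 = 316.3449, v = 678.7·(-0.15192)/0.54799 + 257.6 = 69.4376

c0=(276.54, 285.46) c1=(437.13, 353.20) c2=(458.34, 139.21) c3=(316.34, 69.44)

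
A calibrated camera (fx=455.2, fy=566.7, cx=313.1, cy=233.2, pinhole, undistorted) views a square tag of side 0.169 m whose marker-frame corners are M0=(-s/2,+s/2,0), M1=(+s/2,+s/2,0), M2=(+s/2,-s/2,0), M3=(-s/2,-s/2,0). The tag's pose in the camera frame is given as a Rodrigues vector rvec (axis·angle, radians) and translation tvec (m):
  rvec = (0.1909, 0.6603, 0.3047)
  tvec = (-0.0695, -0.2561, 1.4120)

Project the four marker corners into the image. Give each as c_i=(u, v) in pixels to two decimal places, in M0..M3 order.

c0=(266.75, 154.76) c1=(305.02, 172.57) c2=(317.17, 103.49) c3=(276.88, 89.77)

Intrinsics K: fx=455.2, fy=566.7, cx=313.1, cy=233.2
Marker side s = 0.169 m; corners in marker frame (Z=0):
  M0 = (-0.0845, +0.0845, 0)
  M1 = (+0.0845, +0.0845, 0)
  M2 = (+0.0845, -0.0845, 0)
  M3 = (-0.0845, -0.0845, 0)
rvec = (0.1909, 0.6603, 0.3047), |rvec| = θ = 0.75185 rad = 43.078°
Rodrigues: sinθ=0.68299, 1−cosθ=0.26957; R = I + sinθ·[k]× + (1−cosθ)·[k]×²:
    [+0.74780 -0.21668 +0.62756]
    [+0.33691 +0.93835 -0.07747]
    [-0.57209 +0.26936 +0.77470]
t = (-0.0695, -0.2561, 1.4120) m
M0: Pc = R·M0+t = (-0.15100, -0.20528, +1.48310); u = 455.2·(-0.15100)/1.48310 + 313.1 = 266.7547, v = 566.7·(-0.20528)/1.48310 + 233.2 = 154.7622
M1: Pc = R·M1+t = (-0.02462, -0.14834, +1.38642); u = 455.2·(-0.02462)/1.38642 + 313.1 = 305.0165, v = 566.7·(-0.14834)/1.38642 + 233.2 = 172.5654
M2: Pc = R·M2+t = (+0.01200, -0.30692, +1.34090); u = 455.2·(+0.01200)/1.34090 + 313.1 = 317.1734, v = 566.7·(-0.30692)/1.34090 + 233.2 = 103.4865
M3: Pc = R·M3+t = (-0.11438, -0.36386, +1.43758); u = 455.2·(-0.11438)/1.43758 + 313.1 = 276.8824, v = 566.7·(-0.36386)/1.43758 + 233.2 = 89.7654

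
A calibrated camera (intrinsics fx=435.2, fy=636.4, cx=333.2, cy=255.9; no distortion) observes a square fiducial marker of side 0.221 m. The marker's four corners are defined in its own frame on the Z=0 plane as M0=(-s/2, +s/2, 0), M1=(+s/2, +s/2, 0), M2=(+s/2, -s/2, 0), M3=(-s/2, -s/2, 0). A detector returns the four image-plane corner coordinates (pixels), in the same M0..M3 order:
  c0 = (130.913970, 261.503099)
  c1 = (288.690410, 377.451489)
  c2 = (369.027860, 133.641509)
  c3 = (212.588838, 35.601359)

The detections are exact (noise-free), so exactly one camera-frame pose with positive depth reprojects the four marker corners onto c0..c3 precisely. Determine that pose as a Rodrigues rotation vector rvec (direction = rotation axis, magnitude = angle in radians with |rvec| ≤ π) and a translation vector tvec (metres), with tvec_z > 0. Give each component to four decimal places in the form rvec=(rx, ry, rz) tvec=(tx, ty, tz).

Intrinsics K: fx=435.2, fy=636.4, cx=333.2, cy=255.9
Marker side s = 0.221 m; corners in marker frame (Z=0):
  M0 = (-0.1105, +0.1105, 0)
  M1 = (+0.1105, +0.1105, 0)
  M2 = (+0.1105, -0.1105, 0)
  M3 = (-0.1105, -0.1105, 0)
Detected image corners:
  c0 = (130.913970, 261.503099) px
  c1 = (288.690410, 377.451489) px
  c2 = (369.027860, 133.641509) px
  c3 = (212.588838, 35.601359) px
Planar DLT: solve 8×8 A·h = b for H (H[2,2]=1):
  H  [+644.45748 -410.49935 +248.78773]
  H  [+429.77073 +1026.09898 +198.20765]
  H  [-0.26519 -0.17525 +1.00000]
B = K⁻¹H; ‖b₁‖=1.875415, ‖b₂‖=1.875415; λ = 2/(‖b₁‖+‖b₂‖) = 0.533215, sign → tz>0 ⇒ λ=+0.533215
r₁ = λ·B[:,0] = (+0.89786,+0.41695,-0.14140); r₂ = λ·B[:,1] = (-0.43141,+0.89731,-0.09345)
r₃ = r₁×r₂ = (+0.08792,+0.14491,+0.98553); SVD([r₁ r₂ r₃]) → R = UVᵀ:
  R  [+0.89786 -0.43141 +0.08792]
  R  [+0.41695 +0.89731 +0.14491]
  R  [-0.14140 -0.09345 +0.98553]
t = (-0.10342, -0.04834, +0.53322) m
tr R = 2.780701; θ = arccos((tr R − 1)/2) = 0.472682 rad = 27.083°
axis k = ((R−Rᵀ)₃₂, (R−Rᵀ)₁₃, (R−Rᵀ)₂₁) / (2 sinθ) = (-0.261769, +0.251851, +0.931691)
rvec = θ·k = (-0.123733, +0.119045, +0.440394)

rvec=(-0.1237, 0.1190, 0.4404) tvec=(-0.1034, -0.0483, 0.5332)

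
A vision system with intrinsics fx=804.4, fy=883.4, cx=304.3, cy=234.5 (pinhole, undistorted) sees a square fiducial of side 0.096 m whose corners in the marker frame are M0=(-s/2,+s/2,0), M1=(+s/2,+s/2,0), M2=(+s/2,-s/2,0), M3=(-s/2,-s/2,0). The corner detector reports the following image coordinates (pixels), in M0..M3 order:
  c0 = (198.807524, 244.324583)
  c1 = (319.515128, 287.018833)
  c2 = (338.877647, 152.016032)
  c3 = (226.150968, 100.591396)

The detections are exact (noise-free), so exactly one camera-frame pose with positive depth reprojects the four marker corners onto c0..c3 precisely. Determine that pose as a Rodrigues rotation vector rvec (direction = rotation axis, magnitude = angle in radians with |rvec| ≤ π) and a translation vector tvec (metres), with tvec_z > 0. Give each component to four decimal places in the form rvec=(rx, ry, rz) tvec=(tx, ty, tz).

rvec=(-0.2623, -0.5389, 0.2412) tvec=(-0.0216, -0.0251, 0.5638)

Intrinsics K: fx=804.4, fy=883.4, cx=304.3, cy=234.5
Marker side s = 0.096 m; corners in marker frame (Z=0):
  M0 = (-0.0480, +0.0480, 0)
  M1 = (+0.0480, +0.0480, 0)
  M2 = (+0.0480, -0.0480, 0)
  M3 = (-0.0480, -0.0480, 0)
Detected image corners:
  c0 = (198.807524, 244.324583) px
  c1 = (319.515128, 287.018833) px
  c2 = (338.877647, 152.016032) px
  c3 = (226.150968, 100.591396) px
Planar DLT: solve 8×8 A·h = b for H (H[2,2]=1):
  H  [+1441.27795 -389.17116 +273.48649]
  H  [+655.33972 +1343.13011 +195.10990]
  H  [+0.83652 -0.54490 +1.00000]
B = K⁻¹H; ‖b₁‖=1.773817, ‖b₂‖=1.773817; λ = 2/(‖b₁‖+‖b₂‖) = 0.563756, sign → tz>0 ⇒ λ=+0.563756
r₁ = λ·B[:,0] = (+0.83170,+0.29303,+0.47159); r₂ = λ·B[:,1] = (-0.15654,+0.93868,-0.30719)
r₃ = r₁×r₂ = (-0.53269,+0.18167,+0.82658); SVD([r₁ r₂ r₃]) → R = UVᵀ:
  R  [+0.83170 -0.15654 -0.53269]
  R  [+0.29303 +0.93868 +0.18167]
  R  [+0.47159 -0.30719 +0.82658]
t = (-0.02160, -0.02514, +0.56376) m
tr R = 2.596968; θ = arccos((tr R − 1)/2) = 0.646023 rad = 37.014°
axis k = ((R−Rᵀ)₃₂, (R−Rᵀ)₁₃, (R−Rᵀ)₂₁) / (2 sinθ) = (-0.406021, -0.834104, +0.373386)
rvec = θ·k = (-0.262299, -0.538851, +0.241216)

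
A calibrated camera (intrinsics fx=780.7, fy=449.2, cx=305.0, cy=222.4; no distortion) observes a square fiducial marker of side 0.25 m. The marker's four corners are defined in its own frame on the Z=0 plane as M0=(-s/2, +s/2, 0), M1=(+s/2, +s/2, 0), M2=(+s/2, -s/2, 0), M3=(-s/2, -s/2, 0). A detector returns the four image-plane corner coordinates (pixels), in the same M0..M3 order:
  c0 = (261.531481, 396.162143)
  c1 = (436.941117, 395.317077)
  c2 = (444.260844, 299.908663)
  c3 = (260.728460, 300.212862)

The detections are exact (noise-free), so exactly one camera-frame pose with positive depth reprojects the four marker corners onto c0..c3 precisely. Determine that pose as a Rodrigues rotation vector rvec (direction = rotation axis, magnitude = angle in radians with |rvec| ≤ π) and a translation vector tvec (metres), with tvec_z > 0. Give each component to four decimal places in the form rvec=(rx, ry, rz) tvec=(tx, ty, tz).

rvec=(0.1985, -0.0255, 0.0041) tvec=(0.0641, 0.3060, 1.0861)

Intrinsics K: fx=780.7, fy=449.2, cx=305.0, cy=222.4
Marker side s = 0.25 m; corners in marker frame (Z=0):
  M0 = (-0.1250, +0.1250, 0)
  M1 = (+0.1250, +0.1250, 0)
  M2 = (+0.1250, -0.1250, 0)
  M3 = (-0.1250, -0.1250, 0)
Detected image corners:
  c0 = (261.531481, 396.162143) px
  c1 = (436.941117, 395.317077) px
  c2 = (444.260844, 299.908663) px
  c3 = (260.728460, 300.212862) px
Planar DLT: solve 8×8 A·h = b for H (H[2,2]=1):
  H  [+725.83162 +50.58926 +351.09438]
  H  [+5.92274 +445.84489 +348.98450]
  H  [+0.02370 +0.18147 +1.00000]
B = K⁻¹H; ‖b₁‖=0.920766, ‖b₂‖=0.920766; λ = 2/(‖b₁‖+‖b₂‖) = 1.086053, sign → tz>0 ⇒ λ=+1.086053
r₁ = λ·B[:,0] = (+0.99967,+0.00158,+0.02574); r₂ = λ·B[:,1] = (-0.00662,+0.98036,+0.19708)
r₃ = r₁×r₂ = (-0.02493,-0.19719,+0.98005); SVD([r₁ r₂ r₃]) → R = UVᵀ:
  R  [+0.99967 -0.00662 -0.02493]
  R  [+0.00158 +0.98036 -0.19719]
  R  [+0.02574 +0.19708 +0.98005]
t = (+0.06412, +0.30605, +1.08605) m
tr R = 2.960080; θ = arccos((tr R − 1)/2) = 0.200133 rad = 11.467°
axis k = ((R−Rᵀ)₃₂, (R−Rᵀ)₁₃, (R−Rᵀ)₂₁) / (2 sinθ) = (+0.991633, -0.127431, +0.020611)
rvec = θ·k = (+0.198458, -0.025503, +0.004125)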